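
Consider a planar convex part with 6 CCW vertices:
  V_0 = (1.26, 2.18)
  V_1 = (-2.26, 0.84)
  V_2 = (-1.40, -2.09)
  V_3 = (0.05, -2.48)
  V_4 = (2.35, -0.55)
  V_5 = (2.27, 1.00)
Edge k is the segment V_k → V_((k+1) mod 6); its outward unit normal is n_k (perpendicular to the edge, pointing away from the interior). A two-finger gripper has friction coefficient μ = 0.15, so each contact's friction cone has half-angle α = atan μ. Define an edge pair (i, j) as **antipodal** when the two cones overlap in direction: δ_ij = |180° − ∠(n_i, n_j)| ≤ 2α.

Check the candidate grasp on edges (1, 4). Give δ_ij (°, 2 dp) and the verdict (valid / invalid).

α = atan 0.15 = 8.53°;  2α = 17.06°
edge 1: e_1 = (+0.86, -2.93);  n_1 = (-0.9595, -0.2816)
edge 4: e_4 = (-0.08, +1.55);  n_4 = (+0.9987, +0.0515)
∠(n_1, n_4) = 166.60°
δ = |180° − 166.60°| = 13.40°
13.40° ≤ 2α = 17.06°  →  valid

δ = 13.40°, valid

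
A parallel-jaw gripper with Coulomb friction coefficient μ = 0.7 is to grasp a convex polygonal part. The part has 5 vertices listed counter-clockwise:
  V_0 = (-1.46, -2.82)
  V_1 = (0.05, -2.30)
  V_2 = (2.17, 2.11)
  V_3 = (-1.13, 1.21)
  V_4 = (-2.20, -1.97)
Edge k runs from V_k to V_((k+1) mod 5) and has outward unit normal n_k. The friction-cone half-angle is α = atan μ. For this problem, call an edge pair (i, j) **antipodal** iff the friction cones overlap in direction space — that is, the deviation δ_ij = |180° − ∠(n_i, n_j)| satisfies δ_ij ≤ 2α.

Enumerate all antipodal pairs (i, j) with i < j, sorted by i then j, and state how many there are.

α = atan 0.7 = 34.99°;  2α = 69.98°
n_0 = (+0.3256, -0.9455)
n_1 = (+0.9013, -0.4333)
n_2 = (-0.2631, +0.9648)
n_3 = (-0.9478, +0.3189)
n_4 = (-0.7542, -0.6566)
  (0,1): δ = 134.68°  ·
  (0,2): δ = 3.75°  ✓
  (0,3): δ = 52.40°  ✓
  (0,4): δ = 112.04°  ·
  (1,2): δ = 49.07°  ✓
  (1,3): δ = 7.08°  ✓
  (1,4): δ = 66.72°  ✓
  (2,3): δ = 123.85°  ·
  (2,4): δ = 64.21°  ✓
  (3,4): δ = 120.36°  ·
antipodal pairs: 6

count = 6; pairs: (0,2), (0,3), (1,2), (1,3), (1,4), (2,4)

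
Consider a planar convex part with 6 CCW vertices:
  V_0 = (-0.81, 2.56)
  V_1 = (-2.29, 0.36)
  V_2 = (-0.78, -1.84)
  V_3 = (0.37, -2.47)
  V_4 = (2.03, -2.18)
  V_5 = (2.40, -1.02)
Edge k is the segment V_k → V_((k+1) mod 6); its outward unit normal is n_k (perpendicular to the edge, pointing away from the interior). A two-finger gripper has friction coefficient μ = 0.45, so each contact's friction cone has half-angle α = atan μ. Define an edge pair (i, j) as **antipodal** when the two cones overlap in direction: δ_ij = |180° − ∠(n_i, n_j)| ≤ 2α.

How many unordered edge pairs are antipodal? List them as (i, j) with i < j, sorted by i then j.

count = 4; pairs: (0,3), (0,4), (1,5), (2,5)

α = atan 0.45 = 24.23°;  2α = 48.46°
n_0 = (-0.8297, +0.5582)
n_1 = (-0.8245, -0.5659)
n_2 = (-0.4805, -0.8770)
n_3 = (+0.1721, -0.9851)
n_4 = (+0.9527, -0.3039)
n_5 = (+0.7445, +0.6676)
  (0,1): δ = 111.61°  ·
  (0,2): δ = 84.79°  ·
  (0,3): δ = 46.16°  ✓
  (0,4): δ = 16.24°  ✓
  (0,5): δ = 75.81°  ·
  (1,2): δ = 153.18°  ·
  (1,3): δ = 114.55°  ·
  (1,4): δ = 52.16°  ·
  (1,5): δ = 7.42°  ✓
  (2,3): δ = 141.38°  ·
  (2,4): δ = 78.98°  ·
  (2,5): δ = 19.40°  ✓
  (3,4): δ = 117.60°  ·
  (3,5): δ = 58.03°  ·
  (4,5): δ = 120.43°  ·
antipodal pairs: 4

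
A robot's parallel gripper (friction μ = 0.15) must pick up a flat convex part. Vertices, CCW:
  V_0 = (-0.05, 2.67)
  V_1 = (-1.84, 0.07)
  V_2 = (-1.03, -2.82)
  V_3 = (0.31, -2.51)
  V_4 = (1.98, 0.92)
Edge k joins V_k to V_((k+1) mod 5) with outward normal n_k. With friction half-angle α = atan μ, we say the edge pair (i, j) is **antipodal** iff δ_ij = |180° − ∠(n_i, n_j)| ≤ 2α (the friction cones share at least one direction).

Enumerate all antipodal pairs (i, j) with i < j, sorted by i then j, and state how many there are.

α = atan 0.15 = 8.53°;  2α = 17.06°
n_0 = (-0.8237, +0.5671)
n_1 = (-0.9629, -0.2699)
n_2 = (+0.2254, -0.9743)
n_3 = (+0.8991, -0.4378)
n_4 = (+0.6529, +0.7574)
  (0,1): δ = 129.80°  ·
  (0,2): δ = 42.43°  ·
  (0,3): δ = 8.59°  ✓
  (0,4): δ = 83.78°  ·
  (1,2): δ = 92.63°  ·
  (1,3): δ = 41.62°  ·
  (1,4): δ = 33.58°  ·
  (2,3): δ = 128.99°  ·
  (2,4): δ = 53.79°  ·
  (3,4): δ = 104.80°  ·
antipodal pairs: 1

count = 1; pairs: (0,3)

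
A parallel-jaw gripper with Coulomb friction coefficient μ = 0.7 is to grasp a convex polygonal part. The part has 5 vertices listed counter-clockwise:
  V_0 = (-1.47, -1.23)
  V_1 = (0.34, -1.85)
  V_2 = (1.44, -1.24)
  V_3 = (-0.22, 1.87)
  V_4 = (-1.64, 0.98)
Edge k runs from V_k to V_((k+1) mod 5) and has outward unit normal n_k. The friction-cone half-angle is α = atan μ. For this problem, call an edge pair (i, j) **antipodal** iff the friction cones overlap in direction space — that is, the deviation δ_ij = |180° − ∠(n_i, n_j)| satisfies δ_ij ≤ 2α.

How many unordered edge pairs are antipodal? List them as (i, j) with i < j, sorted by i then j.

count = 5; pairs: (0,2), (0,3), (1,3), (1,4), (2,4)

α = atan 0.7 = 34.99°;  2α = 69.98°
n_0 = (-0.3241, -0.9460)
n_1 = (+0.4850, -0.8745)
n_2 = (+0.8822, +0.4709)
n_3 = (-0.5311, +0.8473)
n_4 = (-0.9971, -0.0767)
  (0,1): δ = 132.08°  ·
  (0,2): δ = 43.00°  ✓
  (0,3): δ = 50.99°  ✓
  (0,4): δ = 113.31°  ·
  (1,2): δ = 90.92°  ·
  (1,3): δ = 3.07°  ✓
  (1,4): δ = 65.39°  ✓
  (2,3): δ = 86.01°  ·
  (2,4): δ = 23.69°  ✓
  (3,4): δ = 117.68°  ·
antipodal pairs: 5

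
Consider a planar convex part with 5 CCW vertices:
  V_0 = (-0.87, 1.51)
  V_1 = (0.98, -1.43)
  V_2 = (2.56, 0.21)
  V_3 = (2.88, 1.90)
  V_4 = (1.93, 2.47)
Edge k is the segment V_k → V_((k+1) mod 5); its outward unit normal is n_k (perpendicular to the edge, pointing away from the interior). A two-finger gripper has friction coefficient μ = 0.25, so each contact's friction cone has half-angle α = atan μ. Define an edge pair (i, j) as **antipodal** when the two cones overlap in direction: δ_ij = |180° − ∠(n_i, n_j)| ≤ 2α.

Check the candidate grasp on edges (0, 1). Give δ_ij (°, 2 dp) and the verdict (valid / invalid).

δ = 76.11°, invalid

α = atan 0.25 = 14.04°;  2α = 28.07°
edge 0: e_0 = (+1.85, -2.94);  n_0 = (-0.8464, -0.5326)
edge 1: e_1 = (+1.58, +1.64);  n_1 = (+0.7202, -0.6938)
∠(n_0, n_1) = 103.89°
δ = |180° − 103.89°| = 76.11°
76.11° > 2α = 28.07°  →  invalid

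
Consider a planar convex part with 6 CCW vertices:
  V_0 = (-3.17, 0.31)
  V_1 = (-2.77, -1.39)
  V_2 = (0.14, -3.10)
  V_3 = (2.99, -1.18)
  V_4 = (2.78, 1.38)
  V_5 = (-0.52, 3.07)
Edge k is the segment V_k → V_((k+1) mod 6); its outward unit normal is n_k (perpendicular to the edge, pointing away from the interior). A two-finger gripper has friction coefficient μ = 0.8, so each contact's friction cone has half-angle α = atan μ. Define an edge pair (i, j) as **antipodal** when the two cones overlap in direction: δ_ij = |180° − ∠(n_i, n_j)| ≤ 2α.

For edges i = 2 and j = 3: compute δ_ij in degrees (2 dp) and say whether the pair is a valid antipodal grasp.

α = atan 0.8 = 38.66°;  2α = 77.32°
edge 2: e_2 = (+2.85, +1.92);  n_2 = (+0.5587, -0.8294)
edge 3: e_3 = (-0.21, +2.56);  n_3 = (+0.9967, +0.0818)
∠(n_2, n_3) = 60.72°
δ = |180° − 60.72°| = 119.28°
119.28° > 2α = 77.32°  →  invalid

δ = 119.28°, invalid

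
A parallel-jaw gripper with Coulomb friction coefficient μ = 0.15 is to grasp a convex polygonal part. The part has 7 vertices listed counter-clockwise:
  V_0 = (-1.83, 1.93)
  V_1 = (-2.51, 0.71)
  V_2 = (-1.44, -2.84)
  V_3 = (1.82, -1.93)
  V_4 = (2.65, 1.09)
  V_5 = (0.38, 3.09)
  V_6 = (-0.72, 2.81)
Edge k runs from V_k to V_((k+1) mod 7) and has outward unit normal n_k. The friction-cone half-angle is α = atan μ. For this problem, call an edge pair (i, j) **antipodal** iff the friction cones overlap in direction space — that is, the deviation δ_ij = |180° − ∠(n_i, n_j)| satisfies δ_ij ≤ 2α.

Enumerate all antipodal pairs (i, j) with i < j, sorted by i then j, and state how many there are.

count = 2; pairs: (0,3), (2,5)

α = atan 0.15 = 8.53°;  2α = 17.06°
n_0 = (-0.8735, +0.4869)
n_1 = (-0.9575, -0.2886)
n_2 = (+0.2689, -0.9632)
n_3 = (+0.9642, -0.2650)
n_4 = (+0.6611, +0.7503)
n_5 = (-0.2467, +0.9691)
n_6 = (-0.6212, +0.7836)
  (0,1): δ = 134.09°  ·
  (0,2): δ = 45.27°  ·
  (0,3): δ = 13.77°  ✓
  (0,4): δ = 77.75°  ·
  (0,5): δ = 133.42°  ·
  (0,6): δ = 157.54°  ·
  (1,2): δ = 91.18°  ·
  (1,3): δ = 32.14°  ·
  (1,4): δ = 31.84°  ·
  (1,5): δ = 87.51°  ·
  (1,6): δ = 111.63°  ·
  (2,3): δ = 120.96°  ·
  (2,4): δ = 56.98°  ·
  (2,5): δ = 1.32°  ✓
  (2,6): δ = 22.81°  ·
  (3,4): δ = 116.01°  ·
  (3,5): δ = 60.35°  ·
  (3,6): δ = 36.23°  ·
  (4,5): δ = 124.34°  ·
  (4,6): δ = 100.21°  ·
  (5,6): δ = 155.87°  ·
antipodal pairs: 2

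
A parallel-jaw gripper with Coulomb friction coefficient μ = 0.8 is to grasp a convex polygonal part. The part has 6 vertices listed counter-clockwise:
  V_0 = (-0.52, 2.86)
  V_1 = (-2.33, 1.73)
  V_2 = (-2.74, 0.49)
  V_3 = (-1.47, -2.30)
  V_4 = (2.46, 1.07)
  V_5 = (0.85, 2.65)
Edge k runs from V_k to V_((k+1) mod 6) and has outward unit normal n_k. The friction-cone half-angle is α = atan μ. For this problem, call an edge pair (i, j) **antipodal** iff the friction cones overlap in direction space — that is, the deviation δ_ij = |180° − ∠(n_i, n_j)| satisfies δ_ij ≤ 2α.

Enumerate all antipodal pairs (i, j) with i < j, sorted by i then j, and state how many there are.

count = 7; pairs: (0,3), (1,3), (1,4), (2,3), (2,4), (2,5), (3,5)

α = atan 0.8 = 38.66°;  2α = 77.32°
n_0 = (-0.5296, +0.8483)
n_1 = (-0.9494, +0.3139)
n_2 = (-0.9101, -0.4143)
n_3 = (+0.6510, -0.7591)
n_4 = (+0.7004, +0.7137)
n_5 = (+0.1515, +0.9885)
  (0,1): δ = 140.27°  ·
  (0,2): δ = 97.50°  ·
  (0,3): δ = 8.64°  ✓
  (0,4): δ = 103.56°  ·
  (0,5): δ = 139.31°  ·
  (1,2): δ = 137.23°  ·
  (1,3): δ = 31.09°  ✓
  (1,4): δ = 63.84°  ✓
  (1,5): δ = 99.58°  ·
  (2,3): δ = 73.86°  ✓
  (2,4): δ = 21.06°  ✓
  (2,5): δ = 56.81°  ✓
  (3,4): δ = 85.07°  ·
  (3,5): δ = 49.33°  ✓
  (4,5): δ = 144.25°  ·
antipodal pairs: 7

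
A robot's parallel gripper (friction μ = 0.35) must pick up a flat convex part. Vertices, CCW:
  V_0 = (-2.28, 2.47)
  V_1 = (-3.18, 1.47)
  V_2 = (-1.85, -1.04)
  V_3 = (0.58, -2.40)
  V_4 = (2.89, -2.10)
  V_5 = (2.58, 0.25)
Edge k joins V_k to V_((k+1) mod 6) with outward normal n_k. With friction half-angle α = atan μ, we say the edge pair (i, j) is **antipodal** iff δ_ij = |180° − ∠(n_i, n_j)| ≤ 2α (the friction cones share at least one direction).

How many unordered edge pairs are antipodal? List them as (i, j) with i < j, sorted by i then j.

α = atan 0.35 = 19.29°;  2α = 38.58°
n_0 = (-0.7433, +0.6690)
n_1 = (-0.8836, -0.4682)
n_2 = (-0.4884, -0.8726)
n_3 = (+0.1288, -0.9917)
n_4 = (+0.9914, +0.1308)
n_5 = (+0.4155, +0.9096)
  (0,1): δ = 110.09°  ·
  (0,2): δ = 77.25°  ·
  (0,3): δ = 40.61°  ·
  (0,4): δ = 49.50°  ·
  (0,5): δ = 107.44°  ·
  (1,2): δ = 147.15°  ·
  (1,3): δ = 110.52°  ·
  (1,4): δ = 20.40°  ✓
  (1,5): δ = 37.53°  ✓
  (2,3): δ = 143.37°  ·
  (2,4): δ = 53.25°  ·
  (2,5): δ = 4.68°  ✓
  (3,4): δ = 89.88°  ·
  (3,5): δ = 31.95°  ✓
  (4,5): δ = 122.07°  ·
antipodal pairs: 4

count = 4; pairs: (1,4), (1,5), (2,5), (3,5)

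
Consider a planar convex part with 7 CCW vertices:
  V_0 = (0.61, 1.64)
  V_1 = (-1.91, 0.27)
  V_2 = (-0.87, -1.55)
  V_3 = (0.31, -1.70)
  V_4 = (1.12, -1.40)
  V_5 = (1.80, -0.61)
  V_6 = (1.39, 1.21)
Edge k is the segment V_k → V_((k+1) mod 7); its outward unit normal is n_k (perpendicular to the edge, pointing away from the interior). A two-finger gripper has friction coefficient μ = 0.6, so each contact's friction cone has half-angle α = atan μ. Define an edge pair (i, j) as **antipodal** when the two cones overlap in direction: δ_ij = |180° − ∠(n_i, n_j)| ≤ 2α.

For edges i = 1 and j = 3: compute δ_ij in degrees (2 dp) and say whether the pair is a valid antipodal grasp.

α = atan 0.6 = 30.96°;  2α = 61.93°
edge 1: e_1 = (+1.04, -1.82);  n_1 = (-0.8682, -0.4961)
edge 3: e_3 = (+0.81, +0.30);  n_3 = (+0.3473, -0.9377)
∠(n_1, n_3) = 80.58°
δ = |180° − 80.58°| = 99.42°
99.42° > 2α = 61.93°  →  invalid

δ = 99.42°, invalid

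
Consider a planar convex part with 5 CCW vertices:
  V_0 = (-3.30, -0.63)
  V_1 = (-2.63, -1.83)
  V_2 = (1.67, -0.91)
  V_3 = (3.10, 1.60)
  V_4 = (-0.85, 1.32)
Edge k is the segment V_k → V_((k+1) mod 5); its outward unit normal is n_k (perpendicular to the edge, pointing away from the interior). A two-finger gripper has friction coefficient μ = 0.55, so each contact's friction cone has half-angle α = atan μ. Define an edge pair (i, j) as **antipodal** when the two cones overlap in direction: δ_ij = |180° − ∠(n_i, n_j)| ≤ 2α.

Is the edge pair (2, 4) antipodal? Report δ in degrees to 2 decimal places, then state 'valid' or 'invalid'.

α = atan 0.55 = 28.81°;  2α = 57.62°
edge 2: e_2 = (+1.43, +2.51);  n_2 = (+0.8689, -0.4950)
edge 4: e_4 = (-2.45, -1.95);  n_4 = (-0.6227, +0.7824)
∠(n_2, n_4) = 158.19°
δ = |180° − 158.19°| = 21.81°
21.81° ≤ 2α = 57.62°  →  valid

δ = 21.81°, valid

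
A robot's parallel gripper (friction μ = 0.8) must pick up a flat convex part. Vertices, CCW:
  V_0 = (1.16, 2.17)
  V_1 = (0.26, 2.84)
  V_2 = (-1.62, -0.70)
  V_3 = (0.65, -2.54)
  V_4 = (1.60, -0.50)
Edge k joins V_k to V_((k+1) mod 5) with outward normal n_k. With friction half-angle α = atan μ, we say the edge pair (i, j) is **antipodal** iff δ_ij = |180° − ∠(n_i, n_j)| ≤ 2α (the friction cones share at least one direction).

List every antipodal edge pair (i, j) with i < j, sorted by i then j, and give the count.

count = 5; pairs: (0,2), (1,3), (1,4), (2,3), (2,4)

α = atan 0.8 = 38.66°;  2α = 77.32°
n_0 = (+0.5971, +0.8021)
n_1 = (-0.8832, +0.4690)
n_2 = (-0.6297, -0.7768)
n_3 = (+0.9065, -0.4222)
n_4 = (+0.9867, +0.1626)
  (0,1): δ = 81.31°  ·
  (0,2): δ = 2.36°  ✓
  (0,3): δ = 101.69°  ·
  (0,4): δ = 136.02°  ·
  (1,2): δ = 101.06°  ·
  (1,3): δ = 3.00°  ✓
  (1,4): δ = 37.33°  ✓
  (2,3): δ = 75.94°  ✓
  (2,4): δ = 41.61°  ✓
  (3,4): δ = 145.67°  ·
antipodal pairs: 5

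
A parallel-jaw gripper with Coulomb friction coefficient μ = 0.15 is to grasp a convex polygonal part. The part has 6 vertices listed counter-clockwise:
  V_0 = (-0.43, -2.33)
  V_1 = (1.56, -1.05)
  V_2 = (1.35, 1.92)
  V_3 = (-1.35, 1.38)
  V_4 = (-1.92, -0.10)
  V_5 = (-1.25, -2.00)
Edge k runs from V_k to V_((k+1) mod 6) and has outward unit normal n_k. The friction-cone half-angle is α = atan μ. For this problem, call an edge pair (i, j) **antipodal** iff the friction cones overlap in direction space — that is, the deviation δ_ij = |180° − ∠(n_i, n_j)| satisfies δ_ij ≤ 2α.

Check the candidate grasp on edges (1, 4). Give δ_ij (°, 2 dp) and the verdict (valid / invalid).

δ = 15.38°, valid

α = atan 0.15 = 8.53°;  2α = 17.06°
edge 1: e_1 = (-0.21, +2.97);  n_1 = (+0.9975, +0.0705)
edge 4: e_4 = (+0.67, -1.90);  n_4 = (-0.9431, -0.3326)
∠(n_1, n_4) = 164.62°
δ = |180° − 164.62°| = 15.38°
15.38° ≤ 2α = 17.06°  →  valid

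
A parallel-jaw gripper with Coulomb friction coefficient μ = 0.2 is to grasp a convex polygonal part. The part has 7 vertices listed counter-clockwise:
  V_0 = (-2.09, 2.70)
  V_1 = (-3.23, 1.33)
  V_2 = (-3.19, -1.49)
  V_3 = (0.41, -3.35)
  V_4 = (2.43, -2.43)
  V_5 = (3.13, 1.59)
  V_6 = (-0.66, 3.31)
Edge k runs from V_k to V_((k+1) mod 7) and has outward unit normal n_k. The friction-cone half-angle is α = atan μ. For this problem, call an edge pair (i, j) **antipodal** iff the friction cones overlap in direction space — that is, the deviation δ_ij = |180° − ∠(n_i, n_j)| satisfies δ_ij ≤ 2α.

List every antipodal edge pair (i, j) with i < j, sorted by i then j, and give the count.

count = 3; pairs: (1,4), (2,5), (3,6)

α = atan 0.2 = 11.31°;  2α = 22.62°
n_0 = (-0.7687, +0.6396)
n_1 = (-0.9999, -0.0142)
n_2 = (-0.4590, -0.8884)
n_3 = (+0.4145, -0.9101)
n_4 = (+0.9852, -0.1715)
n_5 = (+0.4133, +0.9106)
n_6 = (-0.3924, +0.9198)
  (0,1): δ = 139.42°  ·
  (0,2): δ = 77.56°  ·
  (0,3): δ = 25.75°  ·
  (0,4): δ = 29.89°  ·
  (0,5): δ = 105.35°  ·
  (0,6): δ = 152.87°  ·
  (1,2): δ = 118.14°  ·
  (1,3): δ = 66.33°  ·
  (1,4): δ = 10.69°  ✓
  (1,5): δ = 64.78°  ·
  (1,6): δ = 112.29°  ·
  (2,3): δ = 128.19°  ·
  (2,4): δ = 72.55°  ·
  (2,5): δ = 2.91°  ✓
  (2,6): δ = 50.43°  ·
  (3,4): δ = 124.36°  ·
  (3,5): δ = 48.90°  ·
  (3,6): δ = 1.38°  ✓
  (4,5): δ = 104.53°  ·
  (4,6): δ = 57.02°  ·
  (5,6): δ = 132.49°  ·
antipodal pairs: 3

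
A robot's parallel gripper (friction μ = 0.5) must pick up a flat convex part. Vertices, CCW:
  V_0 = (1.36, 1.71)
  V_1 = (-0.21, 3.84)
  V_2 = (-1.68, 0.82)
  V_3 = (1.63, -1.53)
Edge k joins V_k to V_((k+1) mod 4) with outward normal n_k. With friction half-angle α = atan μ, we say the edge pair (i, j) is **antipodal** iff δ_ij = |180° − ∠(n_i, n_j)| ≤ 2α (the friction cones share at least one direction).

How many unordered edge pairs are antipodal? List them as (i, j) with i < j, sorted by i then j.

count = 3; pairs: (0,2), (1,3), (2,3)

α = atan 0.5 = 26.57°;  2α = 53.13°
n_0 = (+0.8050, +0.5933)
n_1 = (-0.8991, +0.4377)
n_2 = (-0.5789, -0.8154)
n_3 = (+0.9965, +0.0830)
  (0,1): δ = 62.35°  ·
  (0,2): δ = 18.23°  ✓
  (0,3): δ = 148.37°  ·
  (1,2): δ = 99.42°  ·
  (1,3): δ = 30.72°  ✓
  (2,3): δ = 49.86°  ✓
antipodal pairs: 3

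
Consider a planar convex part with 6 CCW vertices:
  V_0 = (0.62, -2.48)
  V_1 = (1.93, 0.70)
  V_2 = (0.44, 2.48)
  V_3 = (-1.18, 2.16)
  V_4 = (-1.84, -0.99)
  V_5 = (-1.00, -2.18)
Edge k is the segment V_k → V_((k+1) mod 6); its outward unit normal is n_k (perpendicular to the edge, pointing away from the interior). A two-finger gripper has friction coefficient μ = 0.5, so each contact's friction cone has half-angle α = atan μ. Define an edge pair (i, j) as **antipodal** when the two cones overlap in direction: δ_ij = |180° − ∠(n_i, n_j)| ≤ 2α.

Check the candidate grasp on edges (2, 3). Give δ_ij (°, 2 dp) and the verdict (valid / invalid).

α = atan 0.5 = 26.57°;  2α = 53.13°
edge 2: e_2 = (-1.62, -0.32);  n_2 = (-0.1938, +0.9810)
edge 3: e_3 = (-0.66, -3.15);  n_3 = (-0.9787, +0.2051)
∠(n_2, n_3) = 66.99°
δ = |180° − 66.99°| = 113.01°
113.01° > 2α = 53.13°  →  invalid

δ = 113.01°, invalid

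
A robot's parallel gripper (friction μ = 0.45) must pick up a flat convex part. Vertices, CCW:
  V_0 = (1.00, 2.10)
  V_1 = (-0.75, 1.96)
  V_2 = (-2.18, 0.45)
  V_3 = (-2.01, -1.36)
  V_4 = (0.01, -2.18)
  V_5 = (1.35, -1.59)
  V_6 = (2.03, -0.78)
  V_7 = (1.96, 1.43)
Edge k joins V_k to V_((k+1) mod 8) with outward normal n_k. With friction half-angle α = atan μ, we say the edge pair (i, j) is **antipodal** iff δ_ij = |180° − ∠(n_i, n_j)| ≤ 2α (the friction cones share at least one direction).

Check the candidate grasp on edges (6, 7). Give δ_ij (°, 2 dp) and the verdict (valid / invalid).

α = atan 0.45 = 24.23°;  2α = 48.46°
edge 6: e_6 = (-0.07, +2.21);  n_6 = (+0.9995, +0.0317)
edge 7: e_7 = (-0.96, +0.67);  n_7 = (+0.5723, +0.8200)
∠(n_6, n_7) = 53.27°
δ = |180° − 53.27°| = 126.73°
126.73° > 2α = 48.46°  →  invalid

δ = 126.73°, invalid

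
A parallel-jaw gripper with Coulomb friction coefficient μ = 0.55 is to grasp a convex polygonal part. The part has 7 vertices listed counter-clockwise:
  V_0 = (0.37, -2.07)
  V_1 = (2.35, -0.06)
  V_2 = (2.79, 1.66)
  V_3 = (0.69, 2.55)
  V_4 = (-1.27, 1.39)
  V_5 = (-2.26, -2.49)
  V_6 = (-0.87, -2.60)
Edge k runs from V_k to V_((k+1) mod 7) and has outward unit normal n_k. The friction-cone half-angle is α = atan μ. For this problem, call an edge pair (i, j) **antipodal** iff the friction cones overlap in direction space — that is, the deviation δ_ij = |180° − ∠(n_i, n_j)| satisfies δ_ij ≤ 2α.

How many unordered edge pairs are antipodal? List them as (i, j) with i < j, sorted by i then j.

count = 9; pairs: (0,3), (0,4), (1,3), (1,4), (2,5), (2,6), (3,5), (3,6), (4,6)

α = atan 0.55 = 28.81°;  2α = 57.62°
n_0 = (+0.7124, -0.7018)
n_1 = (+0.9688, -0.2478)
n_2 = (+0.3902, +0.9207)
n_3 = (-0.5093, +0.8606)
n_4 = (-0.9690, +0.2472)
n_5 = (-0.0789, -0.9969)
n_6 = (+0.3930, -0.9195)
  (0,1): δ = 149.78°  ·
  (0,2): δ = 68.40°  ·
  (0,3): δ = 14.81°  ✓
  (0,4): δ = 30.26°  ✓
  (0,5): δ = 130.04°  ·
  (0,6): δ = 157.71°  ·
  (1,2): δ = 98.62°  ·
  (1,3): δ = 45.03°  ✓
  (1,4): δ = 0.04°  ✓
  (1,5): δ = 99.82°  ·
  (1,6): δ = 127.49°  ·
  (2,3): δ = 126.41°  ·
  (2,4): δ = 81.35°  ·
  (2,5): δ = 18.44°  ✓
  (2,6): δ = 46.11°  ✓
  (3,4): δ = 134.93°  ·
  (3,5): δ = 35.14°  ✓
  (3,6): δ = 7.48°  ✓
  (4,5): δ = 80.21°  ·
  (4,6): δ = 52.54°  ✓
  (5,6): δ = 152.33°  ·
antipodal pairs: 9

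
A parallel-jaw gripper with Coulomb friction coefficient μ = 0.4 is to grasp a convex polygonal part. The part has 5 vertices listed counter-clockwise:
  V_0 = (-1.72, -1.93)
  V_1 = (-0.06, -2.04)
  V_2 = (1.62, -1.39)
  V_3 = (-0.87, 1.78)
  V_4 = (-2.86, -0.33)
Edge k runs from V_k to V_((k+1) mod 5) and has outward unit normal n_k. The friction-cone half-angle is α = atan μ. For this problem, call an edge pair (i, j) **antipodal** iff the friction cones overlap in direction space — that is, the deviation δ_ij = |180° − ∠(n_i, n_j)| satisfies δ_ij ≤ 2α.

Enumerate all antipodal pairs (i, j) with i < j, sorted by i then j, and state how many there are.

α = atan 0.4 = 21.80°;  2α = 43.60°
n_0 = (-0.0661, -0.9978)
n_1 = (+0.3608, -0.9326)
n_2 = (+0.7864, +0.6177)
n_3 = (-0.7275, +0.6861)
n_4 = (-0.8144, -0.5803)
  (0,1): δ = 155.06°  ·
  (0,2): δ = 48.06°  ·
  (0,3): δ = 50.47°  ·
  (0,4): δ = 129.26°  ·
  (1,2): δ = 73.00°  ·
  (1,3): δ = 25.52°  ✓
  (1,4): δ = 104.32°  ·
  (2,3): δ = 81.47°  ·
  (2,4): δ = 2.68°  ✓
  (3,4): δ = 101.21°  ·
antipodal pairs: 2

count = 2; pairs: (1,3), (2,4)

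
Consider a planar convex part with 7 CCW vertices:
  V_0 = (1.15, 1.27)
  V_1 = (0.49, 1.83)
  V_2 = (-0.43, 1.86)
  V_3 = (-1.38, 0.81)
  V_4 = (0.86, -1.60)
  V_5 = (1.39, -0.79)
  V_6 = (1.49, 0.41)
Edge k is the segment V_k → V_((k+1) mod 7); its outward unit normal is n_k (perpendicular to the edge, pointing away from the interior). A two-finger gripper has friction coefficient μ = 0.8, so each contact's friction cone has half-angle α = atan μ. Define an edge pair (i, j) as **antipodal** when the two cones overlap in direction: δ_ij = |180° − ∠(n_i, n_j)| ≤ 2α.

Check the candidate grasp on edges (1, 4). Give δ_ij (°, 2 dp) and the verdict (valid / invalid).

α = atan 0.8 = 38.66°;  2α = 77.32°
edge 1: e_1 = (-0.92, +0.03);  n_1 = (+0.0326, +0.9995)
edge 4: e_4 = (+0.53, +0.81);  n_4 = (+0.8368, -0.5475)
∠(n_1, n_4) = 121.33°
δ = |180° − 121.33°| = 58.67°
58.67° ≤ 2α = 77.32°  →  valid

δ = 58.67°, valid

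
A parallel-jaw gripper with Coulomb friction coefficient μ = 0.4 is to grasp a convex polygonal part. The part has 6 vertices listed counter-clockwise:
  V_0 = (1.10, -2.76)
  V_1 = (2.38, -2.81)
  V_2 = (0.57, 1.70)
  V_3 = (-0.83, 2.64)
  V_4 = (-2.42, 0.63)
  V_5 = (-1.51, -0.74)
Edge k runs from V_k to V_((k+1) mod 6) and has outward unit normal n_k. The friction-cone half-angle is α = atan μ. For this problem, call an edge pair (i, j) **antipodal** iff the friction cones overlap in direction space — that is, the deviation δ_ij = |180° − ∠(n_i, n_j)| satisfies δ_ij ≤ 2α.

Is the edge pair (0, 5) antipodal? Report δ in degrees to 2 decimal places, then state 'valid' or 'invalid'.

δ = 144.50°, invalid

α = atan 0.4 = 21.80°;  2α = 43.60°
edge 0: e_0 = (+1.28, -0.05);  n_0 = (-0.0390, -0.9992)
edge 5: e_5 = (+2.61, -2.02);  n_5 = (-0.6121, -0.7908)
∠(n_0, n_5) = 35.50°
δ = |180° − 35.50°| = 144.50°
144.50° > 2α = 43.60°  →  invalid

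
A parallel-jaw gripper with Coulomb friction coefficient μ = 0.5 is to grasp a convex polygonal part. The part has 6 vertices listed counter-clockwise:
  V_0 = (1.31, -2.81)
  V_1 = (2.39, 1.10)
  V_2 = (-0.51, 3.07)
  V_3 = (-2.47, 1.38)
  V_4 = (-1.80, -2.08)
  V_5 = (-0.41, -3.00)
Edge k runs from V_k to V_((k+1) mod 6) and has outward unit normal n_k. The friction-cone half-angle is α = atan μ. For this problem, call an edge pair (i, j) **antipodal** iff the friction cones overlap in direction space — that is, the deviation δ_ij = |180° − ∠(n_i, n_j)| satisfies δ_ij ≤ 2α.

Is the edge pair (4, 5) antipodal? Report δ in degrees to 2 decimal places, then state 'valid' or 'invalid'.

α = atan 0.5 = 26.57°;  2α = 53.13°
edge 4: e_4 = (+1.39, -0.92);  n_4 = (-0.5519, -0.8339)
edge 5: e_5 = (+1.72, +0.19);  n_5 = (+0.1098, -0.9940)
∠(n_4, n_5) = 39.80°
δ = |180° − 39.80°| = 140.20°
140.20° > 2α = 53.13°  →  invalid

δ = 140.20°, invalid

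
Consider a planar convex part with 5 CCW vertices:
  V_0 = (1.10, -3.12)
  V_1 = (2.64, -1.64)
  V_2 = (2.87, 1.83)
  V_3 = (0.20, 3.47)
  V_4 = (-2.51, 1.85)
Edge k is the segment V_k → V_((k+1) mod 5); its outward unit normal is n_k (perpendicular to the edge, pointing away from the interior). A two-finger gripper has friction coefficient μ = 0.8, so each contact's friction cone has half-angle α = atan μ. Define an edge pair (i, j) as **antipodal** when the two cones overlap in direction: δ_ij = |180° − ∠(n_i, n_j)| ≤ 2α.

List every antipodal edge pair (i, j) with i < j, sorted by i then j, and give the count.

count = 5; pairs: (0,2), (0,3), (1,3), (1,4), (2,4)

α = atan 0.8 = 38.66°;  2α = 77.32°
n_0 = (+0.6929, -0.7210)
n_1 = (+0.9978, -0.0661)
n_2 = (+0.5234, +0.8521)
n_3 = (-0.5131, +0.8583)
n_4 = (-0.8091, -0.5877)
  (0,1): δ = 137.65°  ·
  (0,2): δ = 75.42°  ✓
  (0,3): δ = 12.99°  ✓
  (0,4): δ = 82.13°  ·
  (1,2): δ = 117.77°  ·
  (1,3): δ = 55.34°  ✓
  (1,4): δ = 39.79°  ✓
  (2,3): δ = 117.57°  ·
  (2,4): δ = 22.45°  ✓
  (3,4): δ = 84.88°  ·
antipodal pairs: 5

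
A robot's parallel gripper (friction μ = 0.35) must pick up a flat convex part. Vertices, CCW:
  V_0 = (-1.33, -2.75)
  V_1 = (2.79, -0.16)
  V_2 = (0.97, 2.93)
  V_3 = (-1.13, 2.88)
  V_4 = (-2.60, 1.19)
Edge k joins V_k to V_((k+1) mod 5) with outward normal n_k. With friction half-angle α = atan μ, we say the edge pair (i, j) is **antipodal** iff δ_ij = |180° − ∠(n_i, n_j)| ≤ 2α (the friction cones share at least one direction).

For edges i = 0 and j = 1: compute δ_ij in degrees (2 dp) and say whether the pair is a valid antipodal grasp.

α = atan 0.35 = 19.29°;  2α = 38.58°
edge 0: e_0 = (+4.12, +2.59);  n_0 = (+0.5322, -0.8466)
edge 1: e_1 = (-1.82, +3.09);  n_1 = (+0.8616, +0.5075)
∠(n_0, n_1) = 88.34°
δ = |180° − 88.34°| = 91.66°
91.66° > 2α = 38.58°  →  invalid

δ = 91.66°, invalid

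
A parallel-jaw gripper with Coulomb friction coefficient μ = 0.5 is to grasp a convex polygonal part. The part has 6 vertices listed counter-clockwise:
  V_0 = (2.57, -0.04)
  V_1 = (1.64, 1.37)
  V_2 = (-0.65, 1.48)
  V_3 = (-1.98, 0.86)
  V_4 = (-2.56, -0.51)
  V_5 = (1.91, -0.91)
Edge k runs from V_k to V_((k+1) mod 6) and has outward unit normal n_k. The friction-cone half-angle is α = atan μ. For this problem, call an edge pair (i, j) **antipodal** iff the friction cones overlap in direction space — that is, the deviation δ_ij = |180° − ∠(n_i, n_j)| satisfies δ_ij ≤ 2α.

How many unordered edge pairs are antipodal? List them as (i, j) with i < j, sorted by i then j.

count = 5; pairs: (0,4), (1,4), (2,4), (2,5), (3,5)

α = atan 0.5 = 26.57°;  2α = 53.13°
n_0 = (+0.8348, +0.5506)
n_1 = (+0.0480, +0.9988)
n_2 = (-0.4225, +0.9064)
n_3 = (-0.9209, +0.3899)
n_4 = (-0.0891, -0.9960)
n_5 = (+0.7967, -0.6044)
  (0,1): δ = 126.16°  ·
  (0,2): δ = 98.41°  ·
  (0,3): δ = 56.35°  ·
  (0,4): δ = 51.48°  ✓
  (0,5): δ = 109.41°  ·
  (1,2): δ = 152.26°  ·
  (1,3): δ = 110.20°  ·
  (1,4): δ = 2.36°  ✓
  (1,5): δ = 55.57°  ·
  (2,3): δ = 137.94°  ·
  (2,4): δ = 30.11°  ✓
  (2,5): δ = 27.82°  ✓
  (3,4): δ = 72.17°  ·
  (3,5): δ = 14.24°  ✓
  (4,5): δ = 122.07°  ·
antipodal pairs: 5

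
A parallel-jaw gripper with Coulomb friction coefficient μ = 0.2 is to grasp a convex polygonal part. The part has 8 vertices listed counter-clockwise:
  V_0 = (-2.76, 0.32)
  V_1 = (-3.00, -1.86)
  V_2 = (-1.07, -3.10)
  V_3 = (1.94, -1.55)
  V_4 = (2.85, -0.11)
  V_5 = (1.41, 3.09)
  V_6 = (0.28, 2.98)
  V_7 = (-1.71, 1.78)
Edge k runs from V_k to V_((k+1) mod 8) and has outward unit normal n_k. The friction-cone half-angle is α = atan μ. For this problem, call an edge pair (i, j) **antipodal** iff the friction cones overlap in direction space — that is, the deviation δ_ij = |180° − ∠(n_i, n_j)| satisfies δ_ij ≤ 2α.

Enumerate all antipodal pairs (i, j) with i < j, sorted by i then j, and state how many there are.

α = atan 0.2 = 11.31°;  2α = 22.62°
n_0 = (-0.9940, +0.1094)
n_1 = (-0.5405, -0.8413)
n_2 = (+0.4578, -0.8890)
n_3 = (+0.8453, -0.5342)
n_4 = (+0.9119, +0.4104)
n_5 = (-0.0969, +0.9953)
n_6 = (-0.5164, +0.8564)
n_7 = (-0.8119, +0.5839)
  (0,1): δ = 116.44°  ·
  (0,2): δ = 56.47°  ·
  (0,3): δ = 26.01°  ·
  (0,4): δ = 30.51°  ·
  (0,5): δ = 101.84°  ·
  (0,6): δ = 127.37°  ·
  (0,7): δ = 150.56°  ·
  (1,2): δ = 120.03°  ·
  (1,3): δ = 89.57°  ·
  (1,4): δ = 33.05°  ·
  (1,5): δ = 38.28°  ·
  (1,6): δ = 63.81°  ·
  (1,7): δ = 87.00°  ·
  (2,3): δ = 149.54°  ·
  (2,4): δ = 93.02°  ·
  (2,5): δ = 21.69°  ✓
  (2,6): δ = 3.84°  ✓
  (2,7): δ = 27.03°  ·
  (3,4): δ = 123.48°  ·
  (3,5): δ = 52.15°  ·
  (3,6): δ = 26.62°  ·
  (3,7): δ = 3.43°  ✓
  (4,5): δ = 108.67°  ·
  (4,6): δ = 83.14°  ·
  (4,7): δ = 59.95°  ·
  (5,6): δ = 154.47°  ·
  (5,7): δ = 131.28°  ·
  (6,7): δ = 156.81°  ·
antipodal pairs: 3

count = 3; pairs: (2,5), (2,6), (3,7)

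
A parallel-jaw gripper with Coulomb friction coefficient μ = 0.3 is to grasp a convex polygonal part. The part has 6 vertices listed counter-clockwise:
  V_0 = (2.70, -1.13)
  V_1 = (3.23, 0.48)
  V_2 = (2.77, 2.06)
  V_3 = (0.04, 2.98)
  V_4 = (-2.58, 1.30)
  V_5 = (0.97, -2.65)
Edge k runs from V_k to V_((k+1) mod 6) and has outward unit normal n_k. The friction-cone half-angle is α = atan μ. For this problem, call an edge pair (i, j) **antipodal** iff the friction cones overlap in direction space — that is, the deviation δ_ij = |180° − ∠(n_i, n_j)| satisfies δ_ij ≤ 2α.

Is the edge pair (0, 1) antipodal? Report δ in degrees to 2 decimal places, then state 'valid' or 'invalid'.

δ = 145.55°, invalid

α = atan 0.3 = 16.70°;  2α = 33.40°
edge 0: e_0 = (+0.53, +1.61);  n_0 = (+0.9499, -0.3127)
edge 1: e_1 = (-0.46, +1.58);  n_1 = (+0.9601, +0.2795)
∠(n_0, n_1) = 34.45°
δ = |180° − 34.45°| = 145.55°
145.55° > 2α = 33.40°  →  invalid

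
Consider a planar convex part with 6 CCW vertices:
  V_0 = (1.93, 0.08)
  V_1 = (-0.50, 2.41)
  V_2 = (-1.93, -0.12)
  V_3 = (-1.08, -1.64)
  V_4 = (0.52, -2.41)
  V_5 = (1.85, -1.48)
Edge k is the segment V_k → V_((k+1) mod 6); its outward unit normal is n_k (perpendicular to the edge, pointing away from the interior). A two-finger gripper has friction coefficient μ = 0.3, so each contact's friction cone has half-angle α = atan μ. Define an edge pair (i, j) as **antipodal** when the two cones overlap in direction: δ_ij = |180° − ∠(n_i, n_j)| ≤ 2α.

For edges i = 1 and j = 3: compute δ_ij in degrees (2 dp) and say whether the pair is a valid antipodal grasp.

α = atan 0.3 = 16.70°;  2α = 33.40°
edge 1: e_1 = (-1.43, -2.53);  n_1 = (-0.8706, +0.4921)
edge 3: e_3 = (+1.60, -0.77);  n_3 = (-0.4336, -0.9011)
∠(n_1, n_3) = 93.78°
δ = |180° − 93.78°| = 86.22°
86.22° > 2α = 33.40°  →  invalid

δ = 86.22°, invalid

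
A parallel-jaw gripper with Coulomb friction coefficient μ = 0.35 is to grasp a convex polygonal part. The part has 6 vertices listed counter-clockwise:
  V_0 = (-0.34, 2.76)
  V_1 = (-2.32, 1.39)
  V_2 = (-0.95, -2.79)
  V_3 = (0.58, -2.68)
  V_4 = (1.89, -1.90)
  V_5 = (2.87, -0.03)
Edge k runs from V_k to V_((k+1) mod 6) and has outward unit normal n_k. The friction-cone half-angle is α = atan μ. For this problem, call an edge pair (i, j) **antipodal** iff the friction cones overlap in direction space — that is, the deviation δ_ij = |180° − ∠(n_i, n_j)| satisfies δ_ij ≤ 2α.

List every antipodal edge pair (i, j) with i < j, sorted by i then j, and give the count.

count = 4; pairs: (0,2), (0,3), (0,4), (1,5)

α = atan 0.35 = 19.29°;  2α = 38.58°
n_0 = (-0.5690, +0.8223)
n_1 = (-0.9503, -0.3114)
n_2 = (+0.0717, -0.9974)
n_3 = (+0.5116, -0.8592)
n_4 = (+0.8857, -0.4642)
n_5 = (+0.6560, +0.7548)
  (0,1): δ = 106.53°  ·
  (0,2): δ = 30.57°  ✓
  (0,3): δ = 3.91°  ✓
  (0,4): δ = 27.66°  ✓
  (0,5): δ = 104.32°  ·
  (1,2): δ = 104.03°  ·
  (1,3): δ = 77.38°  ·
  (1,4): δ = 45.80°  ·
  (1,5): δ = 30.86°  ✓
  (2,3): δ = 153.34°  ·
  (2,4): δ = 121.77°  ·
  (2,5): δ = 45.11°  ·
  (3,4): δ = 148.43°  ·
  (3,5): δ = 71.77°  ·
  (4,5): δ = 103.34°  ·
antipodal pairs: 4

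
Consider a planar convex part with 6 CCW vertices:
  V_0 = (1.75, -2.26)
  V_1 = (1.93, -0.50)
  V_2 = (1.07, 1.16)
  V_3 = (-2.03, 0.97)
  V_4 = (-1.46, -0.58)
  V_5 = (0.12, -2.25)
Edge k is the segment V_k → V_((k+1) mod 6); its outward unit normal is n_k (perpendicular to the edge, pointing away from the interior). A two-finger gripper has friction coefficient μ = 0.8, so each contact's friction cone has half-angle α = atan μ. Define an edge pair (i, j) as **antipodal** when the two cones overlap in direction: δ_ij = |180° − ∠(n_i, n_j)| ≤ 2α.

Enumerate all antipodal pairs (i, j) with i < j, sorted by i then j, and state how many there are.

α = atan 0.8 = 38.66°;  2α = 77.32°
n_0 = (+0.9948, -0.1017)
n_1 = (+0.8879, +0.4600)
n_2 = (-0.0612, +0.9981)
n_3 = (-0.9385, -0.3451)
n_4 = (-0.7264, -0.6873)
n_5 = (-0.0061, -1.0000)
  (0,1): δ = 146.77°  ·
  (0,2): δ = 80.65°  ·
  (0,3): δ = 26.03°  ✓
  (0,4): δ = 49.25°  ✓
  (0,5): δ = 95.49°  ·
  (1,2): δ = 113.88°  ·
  (1,3): δ = 7.20°  ✓
  (1,4): δ = 16.03°  ✓
  (1,5): δ = 62.26°  ✓
  (2,3): δ = 73.32°  ✓
  (2,4): δ = 50.09°  ✓
  (2,5): δ = 3.86°  ✓
  (3,4): δ = 156.78°  ·
  (3,5): δ = 110.54°  ·
  (4,5): δ = 133.77°  ·
antipodal pairs: 8

count = 8; pairs: (0,3), (0,4), (1,3), (1,4), (1,5), (2,3), (2,4), (2,5)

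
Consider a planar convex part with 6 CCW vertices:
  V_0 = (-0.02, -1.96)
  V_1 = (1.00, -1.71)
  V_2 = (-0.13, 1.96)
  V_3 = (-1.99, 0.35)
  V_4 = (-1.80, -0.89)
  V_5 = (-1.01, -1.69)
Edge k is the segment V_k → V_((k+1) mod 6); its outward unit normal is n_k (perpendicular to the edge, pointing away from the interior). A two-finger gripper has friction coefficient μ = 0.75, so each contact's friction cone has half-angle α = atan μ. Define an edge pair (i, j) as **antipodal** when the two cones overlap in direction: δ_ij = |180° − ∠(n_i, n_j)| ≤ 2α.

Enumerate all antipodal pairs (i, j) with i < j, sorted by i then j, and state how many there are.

α = atan 0.75 = 36.87°;  2α = 73.74°
n_0 = (+0.2381, -0.9713)
n_1 = (+0.9557, +0.2943)
n_2 = (-0.6545, +0.7561)
n_3 = (-0.9885, -0.1515)
n_4 = (-0.7115, -0.7026)
n_5 = (-0.2631, -0.9648)
  (0,1): δ = 86.66°  ·
  (0,2): δ = 27.11°  ✓
  (0,3): δ = 84.94°  ·
  (0,4): δ = 120.87°  ·
  (0,5): δ = 150.97°  ·
  (1,2): δ = 66.23°  ✓
  (1,3): δ = 8.40°  ✓
  (1,4): δ = 27.53°  ✓
  (1,5): δ = 57.63°  ✓
  (2,3): δ = 122.17°  ·
  (2,4): δ = 86.24°  ·
  (2,5): δ = 56.13°  ✓
  (3,4): δ = 144.07°  ·
  (3,5): δ = 113.97°  ·
  (4,5): δ = 149.89°  ·
antipodal pairs: 6

count = 6; pairs: (0,2), (1,2), (1,3), (1,4), (1,5), (2,5)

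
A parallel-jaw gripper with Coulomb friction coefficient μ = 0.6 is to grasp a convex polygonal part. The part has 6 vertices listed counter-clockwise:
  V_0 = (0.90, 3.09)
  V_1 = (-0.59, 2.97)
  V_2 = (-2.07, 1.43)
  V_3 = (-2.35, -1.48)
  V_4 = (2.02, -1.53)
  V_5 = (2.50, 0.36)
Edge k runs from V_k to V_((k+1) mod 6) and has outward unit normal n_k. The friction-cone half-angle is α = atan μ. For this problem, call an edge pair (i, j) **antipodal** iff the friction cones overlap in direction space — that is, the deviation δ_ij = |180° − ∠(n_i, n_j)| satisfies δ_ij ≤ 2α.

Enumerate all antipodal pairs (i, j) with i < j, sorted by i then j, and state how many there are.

count = 6; pairs: (0,3), (1,3), (1,4), (2,4), (2,5), (3,5)

α = atan 0.6 = 30.96°;  2α = 61.93°
n_0 = (-0.0803, +0.9968)
n_1 = (-0.7210, +0.6929)
n_2 = (-0.9954, +0.0958)
n_3 = (-0.0114, -0.9999)
n_4 = (+0.9692, -0.2462)
n_5 = (+0.8627, +0.5056)
  (0,1): δ = 138.47°  ·
  (0,2): δ = 100.10°  ·
  (0,3): δ = 5.26°  ✓
  (0,4): δ = 71.15°  ·
  (0,5): δ = 115.77°  ·
  (1,2): δ = 141.63°  ·
  (1,3): δ = 46.79°  ✓
  (1,4): δ = 29.61°  ✓
  (1,5): δ = 74.24°  ·
  (2,3): δ = 85.16°  ·
  (2,4): δ = 8.75°  ✓
  (2,5): δ = 35.87°  ✓
  (3,4): δ = 103.59°  ·
  (3,5): δ = 58.97°  ✓
  (4,5): δ = 135.38°  ·
antipodal pairs: 6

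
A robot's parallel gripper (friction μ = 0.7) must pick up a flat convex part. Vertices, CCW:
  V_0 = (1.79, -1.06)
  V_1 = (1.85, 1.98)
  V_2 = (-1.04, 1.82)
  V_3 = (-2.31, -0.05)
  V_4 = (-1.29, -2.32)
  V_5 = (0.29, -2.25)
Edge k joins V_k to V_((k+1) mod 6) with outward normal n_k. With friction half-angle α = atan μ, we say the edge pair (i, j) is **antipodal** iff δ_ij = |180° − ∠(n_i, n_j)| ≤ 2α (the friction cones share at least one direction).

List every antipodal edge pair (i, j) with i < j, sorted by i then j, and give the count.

count = 7; pairs: (0,2), (0,3), (1,3), (1,4), (1,5), (2,4), (2,5)

α = atan 0.7 = 34.99°;  2α = 69.98°
n_0 = (+0.9998, -0.0197)
n_1 = (-0.0553, +0.9985)
n_2 = (-0.8273, +0.5618)
n_3 = (-0.9121, -0.4099)
n_4 = (+0.0443, -0.9990)
n_5 = (+0.6215, -0.7834)
  (0,1): δ = 85.70°  ·
  (0,2): δ = 33.05°  ✓
  (0,3): δ = 25.33°  ✓
  (0,4): δ = 93.67°  ·
  (0,5): δ = 129.56°  ·
  (1,2): δ = 127.35°  ·
  (1,3): δ = 68.97°  ✓
  (1,4): δ = 0.63°  ✓
  (1,5): δ = 35.26°  ✓
  (2,3): δ = 121.62°  ·
  (2,4): δ = 53.28°  ✓
  (2,5): δ = 17.39°  ✓
  (3,4): δ = 111.66°  ·
  (3,5): δ = 75.77°  ·
  (4,5): δ = 144.11°  ·
antipodal pairs: 7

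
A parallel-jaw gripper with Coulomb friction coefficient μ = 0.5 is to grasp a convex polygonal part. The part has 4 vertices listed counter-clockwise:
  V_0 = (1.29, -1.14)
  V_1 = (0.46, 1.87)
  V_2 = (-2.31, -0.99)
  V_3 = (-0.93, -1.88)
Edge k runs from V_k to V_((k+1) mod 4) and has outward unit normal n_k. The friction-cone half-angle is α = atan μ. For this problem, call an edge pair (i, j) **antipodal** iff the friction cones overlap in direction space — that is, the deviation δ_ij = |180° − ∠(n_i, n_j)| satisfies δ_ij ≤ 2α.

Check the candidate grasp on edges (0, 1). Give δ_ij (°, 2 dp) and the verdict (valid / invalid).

α = atan 0.5 = 26.57°;  2α = 53.13°
edge 0: e_0 = (-0.83, +3.01);  n_0 = (+0.9640, +0.2658)
edge 1: e_1 = (-2.77, -2.86);  n_1 = (-0.7183, +0.6957)
∠(n_0, n_1) = 120.50°
δ = |180° − 120.50°| = 59.50°
59.50° > 2α = 53.13°  →  invalid

δ = 59.50°, invalid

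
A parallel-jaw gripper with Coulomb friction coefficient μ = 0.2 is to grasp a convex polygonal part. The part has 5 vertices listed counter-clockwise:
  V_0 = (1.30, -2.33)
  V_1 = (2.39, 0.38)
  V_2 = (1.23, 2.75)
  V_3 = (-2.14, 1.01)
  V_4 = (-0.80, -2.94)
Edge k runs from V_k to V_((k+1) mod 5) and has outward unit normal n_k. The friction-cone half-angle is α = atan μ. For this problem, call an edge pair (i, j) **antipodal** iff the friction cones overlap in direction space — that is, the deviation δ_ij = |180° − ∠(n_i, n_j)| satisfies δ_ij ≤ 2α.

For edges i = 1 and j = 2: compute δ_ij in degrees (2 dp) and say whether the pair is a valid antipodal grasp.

α = atan 0.2 = 11.31°;  2α = 22.62°
edge 1: e_1 = (-1.16, +2.37);  n_1 = (+0.8982, +0.4396)
edge 2: e_2 = (-3.37, -1.74);  n_2 = (-0.4588, +0.8886)
∠(n_1, n_2) = 91.23°
δ = |180° − 91.23°| = 88.77°
88.77° > 2α = 22.62°  →  invalid

δ = 88.77°, invalid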